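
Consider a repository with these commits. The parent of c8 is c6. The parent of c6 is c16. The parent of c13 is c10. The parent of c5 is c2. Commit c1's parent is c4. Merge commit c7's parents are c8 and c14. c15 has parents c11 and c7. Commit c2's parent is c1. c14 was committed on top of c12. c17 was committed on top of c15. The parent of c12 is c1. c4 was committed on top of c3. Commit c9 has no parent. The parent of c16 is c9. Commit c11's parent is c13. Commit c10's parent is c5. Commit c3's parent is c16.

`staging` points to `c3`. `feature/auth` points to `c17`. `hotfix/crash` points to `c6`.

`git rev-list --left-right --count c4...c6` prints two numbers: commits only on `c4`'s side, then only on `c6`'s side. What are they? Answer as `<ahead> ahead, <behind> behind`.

2 ahead, 1 behind

Reachable from c4: {c16, c3, c4, c9}.
Reachable from c6: {c16, c6, c9}.
Only in c4's history (ahead): {c3, c4} — 2.
Only in c6's history (behind): {c6} — 1.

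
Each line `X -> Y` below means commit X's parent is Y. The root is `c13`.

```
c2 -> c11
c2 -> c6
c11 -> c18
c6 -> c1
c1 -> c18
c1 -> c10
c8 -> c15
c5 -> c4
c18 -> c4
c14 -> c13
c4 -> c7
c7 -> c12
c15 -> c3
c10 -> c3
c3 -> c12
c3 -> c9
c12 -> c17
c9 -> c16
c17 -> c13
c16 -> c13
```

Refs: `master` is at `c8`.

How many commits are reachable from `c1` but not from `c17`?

Reachable from c1: {c1, c10, c12, c13, c16, c17, c18, c3, c4, c7, c9}.
Reachable from c17: {c13, c17}.
In c1's history but not c17's: {c1, c10, c12, c16, c18, c3, c4, c7, c9} — 9 commits.

9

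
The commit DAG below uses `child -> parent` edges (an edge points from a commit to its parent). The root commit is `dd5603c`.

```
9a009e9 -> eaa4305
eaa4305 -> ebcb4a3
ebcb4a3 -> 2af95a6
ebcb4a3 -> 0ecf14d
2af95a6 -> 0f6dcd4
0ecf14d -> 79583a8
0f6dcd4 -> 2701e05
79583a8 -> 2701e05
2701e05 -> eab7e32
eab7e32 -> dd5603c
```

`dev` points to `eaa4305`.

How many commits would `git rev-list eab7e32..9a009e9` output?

8

Reachable from 9a009e9: {0ecf14d, 0f6dcd4, 2701e05, 2af95a6, 79583a8, 9a009e9, dd5603c, eaa4305, eab7e32, ebcb4a3}.
Reachable from eab7e32: {dd5603c, eab7e32}.
In 9a009e9's history but not eab7e32's: {0ecf14d, 0f6dcd4, 2701e05, 2af95a6, 79583a8, 9a009e9, eaa4305, ebcb4a3} — 8 commits.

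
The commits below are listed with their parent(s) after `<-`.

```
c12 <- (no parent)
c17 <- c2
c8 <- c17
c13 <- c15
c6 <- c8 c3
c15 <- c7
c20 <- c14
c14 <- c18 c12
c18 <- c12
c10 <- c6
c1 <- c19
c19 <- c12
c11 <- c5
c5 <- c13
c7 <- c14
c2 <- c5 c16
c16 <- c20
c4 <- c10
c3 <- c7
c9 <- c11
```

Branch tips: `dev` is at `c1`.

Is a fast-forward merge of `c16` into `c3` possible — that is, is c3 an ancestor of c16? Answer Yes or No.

No

A fast-forward from c3 to c16 is possible iff c3 is an ancestor of c16.
Ancestors of c16: {c12, c14, c16, c18, c20}.
c3 is not among them, so fast-forward is not possible.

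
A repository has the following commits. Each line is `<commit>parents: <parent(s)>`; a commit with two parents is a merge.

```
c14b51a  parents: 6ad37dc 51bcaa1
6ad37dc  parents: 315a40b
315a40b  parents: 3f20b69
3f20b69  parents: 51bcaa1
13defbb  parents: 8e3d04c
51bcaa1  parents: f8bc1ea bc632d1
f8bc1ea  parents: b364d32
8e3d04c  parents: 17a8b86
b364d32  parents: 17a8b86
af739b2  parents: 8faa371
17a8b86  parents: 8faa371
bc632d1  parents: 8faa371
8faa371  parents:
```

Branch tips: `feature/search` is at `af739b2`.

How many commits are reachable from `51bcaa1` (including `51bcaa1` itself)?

Walking parent pointers from 51bcaa1: reachable set = {17a8b86, 51bcaa1, 8faa371, b364d32, bc632d1, f8bc1ea}.
That is 6 commits.

6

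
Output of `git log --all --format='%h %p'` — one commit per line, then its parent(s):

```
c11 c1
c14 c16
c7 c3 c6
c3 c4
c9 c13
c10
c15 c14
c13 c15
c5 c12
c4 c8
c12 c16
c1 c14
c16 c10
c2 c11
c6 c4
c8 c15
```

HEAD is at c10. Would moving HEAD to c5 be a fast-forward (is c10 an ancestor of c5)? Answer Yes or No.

A fast-forward from c10 to c5 is possible iff c10 is an ancestor of c5.
Ancestors of c5: {c10, c12, c16, c5}.
c10 is among them, so fast-forward is possible.

Yes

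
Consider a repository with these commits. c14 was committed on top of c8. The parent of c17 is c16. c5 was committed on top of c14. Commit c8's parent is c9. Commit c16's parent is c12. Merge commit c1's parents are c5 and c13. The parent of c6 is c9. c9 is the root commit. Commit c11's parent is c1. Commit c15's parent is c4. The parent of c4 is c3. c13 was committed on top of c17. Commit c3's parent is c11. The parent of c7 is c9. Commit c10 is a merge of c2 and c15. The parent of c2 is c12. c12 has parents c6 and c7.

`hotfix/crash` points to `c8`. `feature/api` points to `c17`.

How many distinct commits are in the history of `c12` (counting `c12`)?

Walking parent pointers from c12: reachable set = {c12, c6, c7, c9}.
That is 4 commits.

4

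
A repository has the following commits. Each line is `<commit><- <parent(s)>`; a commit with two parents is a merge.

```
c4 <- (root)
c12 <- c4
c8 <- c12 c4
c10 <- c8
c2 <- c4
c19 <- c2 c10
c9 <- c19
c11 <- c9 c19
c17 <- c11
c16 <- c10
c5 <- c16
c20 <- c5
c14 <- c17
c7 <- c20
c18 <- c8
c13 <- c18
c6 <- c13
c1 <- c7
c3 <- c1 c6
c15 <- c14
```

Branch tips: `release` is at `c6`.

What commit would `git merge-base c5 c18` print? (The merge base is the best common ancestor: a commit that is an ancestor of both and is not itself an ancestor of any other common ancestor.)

c8

Ancestors of c5: {c10, c12, c16, c4, c5, c8}.
Ancestors of c18: {c12, c18, c4, c8}.
Common ancestors: {c12, c4, c8}.
Among these, c8 is not an ancestor of any other common ancestor — it is the merge base.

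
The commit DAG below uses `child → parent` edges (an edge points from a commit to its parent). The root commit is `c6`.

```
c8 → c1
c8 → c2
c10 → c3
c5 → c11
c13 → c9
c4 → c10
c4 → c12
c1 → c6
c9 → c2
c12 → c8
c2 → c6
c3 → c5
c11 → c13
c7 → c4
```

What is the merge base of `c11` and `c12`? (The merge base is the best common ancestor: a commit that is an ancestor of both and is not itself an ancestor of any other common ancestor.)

Ancestors of c11: {c11, c13, c2, c6, c9}.
Ancestors of c12: {c1, c12, c2, c6, c8}.
Common ancestors: {c2, c6}.
Among these, c2 is not an ancestor of any other common ancestor — it is the merge base.

c2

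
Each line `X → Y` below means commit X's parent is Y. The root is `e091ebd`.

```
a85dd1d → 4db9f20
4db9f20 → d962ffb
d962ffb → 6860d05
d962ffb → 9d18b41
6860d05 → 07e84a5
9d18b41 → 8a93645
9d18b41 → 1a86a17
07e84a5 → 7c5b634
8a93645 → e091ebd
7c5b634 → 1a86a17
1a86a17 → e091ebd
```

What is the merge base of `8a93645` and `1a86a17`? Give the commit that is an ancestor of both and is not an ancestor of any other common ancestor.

e091ebd

Ancestors of 8a93645: {8a93645, e091ebd}.
Ancestors of 1a86a17: {1a86a17, e091ebd}.
Common ancestors: {e091ebd}.
The only common ancestor is e091ebd, so it is the merge base.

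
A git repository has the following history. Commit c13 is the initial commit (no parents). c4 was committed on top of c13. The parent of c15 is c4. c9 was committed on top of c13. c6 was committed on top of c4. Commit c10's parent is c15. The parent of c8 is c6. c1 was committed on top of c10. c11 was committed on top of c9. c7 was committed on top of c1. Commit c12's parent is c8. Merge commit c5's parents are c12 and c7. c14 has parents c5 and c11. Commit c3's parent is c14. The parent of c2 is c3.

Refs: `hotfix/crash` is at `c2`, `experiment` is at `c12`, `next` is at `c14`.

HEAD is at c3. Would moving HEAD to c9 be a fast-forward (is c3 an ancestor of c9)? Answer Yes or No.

No

A fast-forward from c3 to c9 is possible iff c3 is an ancestor of c9.
Ancestors of c9: {c13, c9}.
c3 is not among them, so fast-forward is not possible.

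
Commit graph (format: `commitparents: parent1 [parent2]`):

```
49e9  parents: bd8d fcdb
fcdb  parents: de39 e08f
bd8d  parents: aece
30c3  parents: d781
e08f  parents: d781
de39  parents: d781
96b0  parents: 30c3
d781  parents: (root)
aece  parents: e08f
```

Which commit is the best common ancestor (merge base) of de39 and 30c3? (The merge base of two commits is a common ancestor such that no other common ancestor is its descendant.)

d781

Ancestors of de39: {d781, de39}.
Ancestors of 30c3: {30c3, d781}.
Common ancestors: {d781}.
The only common ancestor is d781, so it is the merge base.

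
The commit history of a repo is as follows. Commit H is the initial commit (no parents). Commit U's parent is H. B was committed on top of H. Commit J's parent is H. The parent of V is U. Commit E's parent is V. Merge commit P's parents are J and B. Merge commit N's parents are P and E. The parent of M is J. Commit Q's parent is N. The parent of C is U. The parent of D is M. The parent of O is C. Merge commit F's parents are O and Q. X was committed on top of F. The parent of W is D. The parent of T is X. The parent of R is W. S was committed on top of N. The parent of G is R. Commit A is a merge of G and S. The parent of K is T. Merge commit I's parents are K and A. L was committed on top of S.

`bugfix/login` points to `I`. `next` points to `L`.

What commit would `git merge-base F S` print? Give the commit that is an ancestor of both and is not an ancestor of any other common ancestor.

N

Ancestors of F: {B, C, E, F, H, J, N, O, P, Q, U, V}.
Ancestors of S: {B, E, H, J, N, P, S, U, V}.
Common ancestors: {B, E, H, J, N, P, U, V}.
Among these, N is not an ancestor of any other common ancestor — it is the merge base.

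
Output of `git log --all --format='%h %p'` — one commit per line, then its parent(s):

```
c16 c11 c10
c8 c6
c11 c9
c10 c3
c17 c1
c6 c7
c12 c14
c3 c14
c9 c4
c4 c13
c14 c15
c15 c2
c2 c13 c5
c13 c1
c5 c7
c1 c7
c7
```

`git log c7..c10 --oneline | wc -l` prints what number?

8

Reachable from c10: {c1, c10, c13, c14, c15, c2, c3, c5, c7}.
Reachable from c7: {c7}.
In c10's history but not c7's: {c1, c10, c13, c14, c15, c2, c3, c5} — 8 commits.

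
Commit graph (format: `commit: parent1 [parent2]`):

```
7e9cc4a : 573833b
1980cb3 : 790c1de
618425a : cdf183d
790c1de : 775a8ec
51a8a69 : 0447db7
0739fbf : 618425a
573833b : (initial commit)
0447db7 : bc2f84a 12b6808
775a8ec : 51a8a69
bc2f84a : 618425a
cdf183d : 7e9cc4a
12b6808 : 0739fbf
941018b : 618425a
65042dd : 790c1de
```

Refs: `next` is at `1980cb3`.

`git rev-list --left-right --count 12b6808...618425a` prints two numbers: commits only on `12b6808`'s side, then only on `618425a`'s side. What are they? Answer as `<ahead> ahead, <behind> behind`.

Reachable from 12b6808: {0739fbf, 12b6808, 573833b, 618425a, 7e9cc4a, cdf183d}.
Reachable from 618425a: {573833b, 618425a, 7e9cc4a, cdf183d}.
Only in 12b6808's history (ahead): {0739fbf, 12b6808} — 2.
Only in 618425a's history (behind): {} — 0.

2 ahead, 0 behind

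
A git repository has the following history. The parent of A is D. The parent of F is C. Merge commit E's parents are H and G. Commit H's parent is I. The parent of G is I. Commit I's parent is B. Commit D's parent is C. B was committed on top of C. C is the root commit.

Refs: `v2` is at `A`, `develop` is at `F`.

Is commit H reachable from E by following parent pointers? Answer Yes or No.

Yes

Ancestors of E (commits reachable by following parents): {B, C, E, G, H, I}.
H is in that set, so it is an ancestor of E.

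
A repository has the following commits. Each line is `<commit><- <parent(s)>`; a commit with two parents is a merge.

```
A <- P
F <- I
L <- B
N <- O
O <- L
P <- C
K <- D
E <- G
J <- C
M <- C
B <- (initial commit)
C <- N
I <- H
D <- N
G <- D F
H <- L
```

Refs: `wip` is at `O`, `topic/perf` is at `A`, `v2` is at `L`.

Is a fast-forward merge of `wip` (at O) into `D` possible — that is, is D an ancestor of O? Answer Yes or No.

A fast-forward from D to O is possible iff D is an ancestor of O.
Ancestors of O: {B, L, O}.
D is not among them, so fast-forward is not possible.

No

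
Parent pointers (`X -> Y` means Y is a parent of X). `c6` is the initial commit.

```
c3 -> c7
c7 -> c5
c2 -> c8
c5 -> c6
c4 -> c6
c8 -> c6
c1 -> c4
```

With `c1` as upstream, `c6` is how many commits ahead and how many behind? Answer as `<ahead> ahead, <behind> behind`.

Reachable from c6: {c6}.
Reachable from c1: {c1, c4, c6}.
Only in c6's history (ahead): {} — 0.
Only in c1's history (behind): {c1, c4} — 2.

0 ahead, 2 behind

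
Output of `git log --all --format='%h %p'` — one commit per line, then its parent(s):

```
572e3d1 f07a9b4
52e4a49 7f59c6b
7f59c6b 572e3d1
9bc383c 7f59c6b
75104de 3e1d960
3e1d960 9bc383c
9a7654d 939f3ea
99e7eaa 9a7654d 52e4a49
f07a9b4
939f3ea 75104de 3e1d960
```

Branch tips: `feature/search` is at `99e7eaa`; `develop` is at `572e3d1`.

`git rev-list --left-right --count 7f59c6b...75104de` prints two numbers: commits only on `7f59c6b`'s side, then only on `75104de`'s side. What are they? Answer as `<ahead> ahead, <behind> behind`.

0 ahead, 3 behind

Reachable from 7f59c6b: {572e3d1, 7f59c6b, f07a9b4}.
Reachable from 75104de: {3e1d960, 572e3d1, 75104de, 7f59c6b, 9bc383c, f07a9b4}.
Only in 7f59c6b's history (ahead): {} — 0.
Only in 75104de's history (behind): {3e1d960, 75104de, 9bc383c} — 3.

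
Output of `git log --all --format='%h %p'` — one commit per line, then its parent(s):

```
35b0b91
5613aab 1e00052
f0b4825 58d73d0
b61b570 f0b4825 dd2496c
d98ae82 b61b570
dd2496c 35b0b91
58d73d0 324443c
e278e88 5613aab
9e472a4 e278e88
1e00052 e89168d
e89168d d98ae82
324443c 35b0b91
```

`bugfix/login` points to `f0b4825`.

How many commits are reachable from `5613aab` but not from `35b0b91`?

Reachable from 5613aab: {1e00052, 324443c, 35b0b91, 5613aab, 58d73d0, b61b570, d98ae82, dd2496c, e89168d, f0b4825}.
Reachable from 35b0b91: {35b0b91}.
In 5613aab's history but not 35b0b91's: {1e00052, 324443c, 5613aab, 58d73d0, b61b570, d98ae82, dd2496c, e89168d, f0b4825} — 9 commits.

9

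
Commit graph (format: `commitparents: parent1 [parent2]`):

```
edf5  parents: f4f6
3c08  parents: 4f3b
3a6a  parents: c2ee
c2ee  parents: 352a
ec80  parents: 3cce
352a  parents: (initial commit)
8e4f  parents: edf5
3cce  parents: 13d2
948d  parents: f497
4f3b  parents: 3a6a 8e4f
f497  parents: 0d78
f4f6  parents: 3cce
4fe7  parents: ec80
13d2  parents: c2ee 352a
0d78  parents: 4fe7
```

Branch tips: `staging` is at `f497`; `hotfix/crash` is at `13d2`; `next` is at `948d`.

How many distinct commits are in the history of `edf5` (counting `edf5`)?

6

Walking parent pointers from edf5: reachable set = {13d2, 352a, 3cce, c2ee, edf5, f4f6}.
That is 6 commits.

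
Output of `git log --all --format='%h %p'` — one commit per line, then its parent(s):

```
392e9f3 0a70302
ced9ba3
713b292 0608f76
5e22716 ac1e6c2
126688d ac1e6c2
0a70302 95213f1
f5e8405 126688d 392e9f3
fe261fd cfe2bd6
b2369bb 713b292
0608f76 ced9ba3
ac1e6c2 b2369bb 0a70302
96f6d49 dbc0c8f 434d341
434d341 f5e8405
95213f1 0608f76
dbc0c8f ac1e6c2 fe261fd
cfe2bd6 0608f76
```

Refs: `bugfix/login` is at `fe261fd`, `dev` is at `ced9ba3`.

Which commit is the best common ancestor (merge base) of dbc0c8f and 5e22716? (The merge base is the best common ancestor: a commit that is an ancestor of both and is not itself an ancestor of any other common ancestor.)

Ancestors of dbc0c8f: {0608f76, 0a70302, 713b292, 95213f1, ac1e6c2, b2369bb, ced9ba3, cfe2bd6, dbc0c8f, fe261fd}.
Ancestors of 5e22716: {0608f76, 0a70302, 5e22716, 713b292, 95213f1, ac1e6c2, b2369bb, ced9ba3}.
Common ancestors: {0608f76, 0a70302, 713b292, 95213f1, ac1e6c2, b2369bb, ced9ba3}.
Among these, ac1e6c2 is not an ancestor of any other common ancestor — it is the merge base.

ac1e6c2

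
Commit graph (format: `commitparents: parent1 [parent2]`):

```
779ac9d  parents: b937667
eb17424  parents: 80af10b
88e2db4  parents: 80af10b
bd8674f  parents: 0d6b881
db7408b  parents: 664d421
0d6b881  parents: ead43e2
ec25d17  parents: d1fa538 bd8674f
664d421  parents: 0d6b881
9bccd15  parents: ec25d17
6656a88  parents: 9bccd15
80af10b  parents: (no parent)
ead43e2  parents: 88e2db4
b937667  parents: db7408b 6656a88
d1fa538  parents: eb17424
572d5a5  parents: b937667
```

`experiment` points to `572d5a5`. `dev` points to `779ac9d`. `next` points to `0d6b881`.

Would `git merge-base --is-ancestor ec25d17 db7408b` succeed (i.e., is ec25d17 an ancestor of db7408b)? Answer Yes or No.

No

Ancestors of db7408b: {0d6b881, 664d421, 80af10b, 88e2db4, db7408b, ead43e2}.
ec25d17 is not in that set, so it is not an ancestor of db7408b.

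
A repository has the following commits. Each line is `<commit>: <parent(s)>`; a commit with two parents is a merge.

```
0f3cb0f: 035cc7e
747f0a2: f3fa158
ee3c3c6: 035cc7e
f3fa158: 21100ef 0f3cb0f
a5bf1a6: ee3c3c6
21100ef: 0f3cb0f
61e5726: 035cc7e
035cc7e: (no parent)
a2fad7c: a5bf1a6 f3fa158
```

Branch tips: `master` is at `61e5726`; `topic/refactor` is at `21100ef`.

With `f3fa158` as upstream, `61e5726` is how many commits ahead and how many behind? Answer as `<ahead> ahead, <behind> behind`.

Reachable from 61e5726: {035cc7e, 61e5726}.
Reachable from f3fa158: {035cc7e, 0f3cb0f, 21100ef, f3fa158}.
Only in 61e5726's history (ahead): {61e5726} — 1.
Only in f3fa158's history (behind): {0f3cb0f, 21100ef, f3fa158} — 3.

1 ahead, 3 behind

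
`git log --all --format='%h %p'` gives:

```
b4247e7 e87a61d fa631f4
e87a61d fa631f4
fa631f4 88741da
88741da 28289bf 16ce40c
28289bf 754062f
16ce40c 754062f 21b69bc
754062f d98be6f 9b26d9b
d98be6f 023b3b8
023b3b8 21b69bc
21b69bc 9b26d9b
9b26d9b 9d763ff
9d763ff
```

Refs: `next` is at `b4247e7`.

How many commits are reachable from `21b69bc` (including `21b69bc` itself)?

Walking parent pointers from 21b69bc: reachable set = {21b69bc, 9b26d9b, 9d763ff}.
That is 3 commits.

3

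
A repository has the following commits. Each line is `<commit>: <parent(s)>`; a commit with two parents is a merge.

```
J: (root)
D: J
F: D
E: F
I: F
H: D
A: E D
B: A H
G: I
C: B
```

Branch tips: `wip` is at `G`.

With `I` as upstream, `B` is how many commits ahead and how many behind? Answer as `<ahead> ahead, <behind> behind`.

Reachable from B: {A, B, D, E, F, H, J}.
Reachable from I: {D, F, I, J}.
Only in B's history (ahead): {A, B, E, H} — 4.
Only in I's history (behind): {I} — 1.

4 ahead, 1 behind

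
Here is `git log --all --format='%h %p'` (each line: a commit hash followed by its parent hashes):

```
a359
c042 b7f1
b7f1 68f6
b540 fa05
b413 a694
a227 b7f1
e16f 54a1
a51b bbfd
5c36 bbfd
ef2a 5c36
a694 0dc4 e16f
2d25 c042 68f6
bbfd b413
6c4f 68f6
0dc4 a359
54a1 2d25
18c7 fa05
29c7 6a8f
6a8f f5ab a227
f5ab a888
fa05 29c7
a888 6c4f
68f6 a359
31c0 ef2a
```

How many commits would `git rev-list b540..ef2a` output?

Reachable from ef2a: {0dc4, 2d25, 54a1, 5c36, 68f6, a359, a694, b413, b7f1, bbfd, c042, e16f, ef2a}.
Reachable from b540: {29c7, 68f6, 6a8f, 6c4f, a227, a359, a888, b540, b7f1, f5ab, fa05}.
In ef2a's history but not b540's: {0dc4, 2d25, 54a1, 5c36, a694, b413, bbfd, c042, e16f, ef2a} — 10 commits.

10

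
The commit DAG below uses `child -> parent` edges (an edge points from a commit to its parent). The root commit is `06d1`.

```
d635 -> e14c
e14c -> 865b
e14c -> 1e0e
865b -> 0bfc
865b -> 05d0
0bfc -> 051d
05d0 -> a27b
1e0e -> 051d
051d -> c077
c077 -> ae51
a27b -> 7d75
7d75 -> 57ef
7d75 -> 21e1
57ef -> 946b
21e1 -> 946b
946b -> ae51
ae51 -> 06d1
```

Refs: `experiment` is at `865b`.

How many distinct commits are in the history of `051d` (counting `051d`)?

Walking parent pointers from 051d: reachable set = {051d, 06d1, ae51, c077}.
That is 4 commits.

4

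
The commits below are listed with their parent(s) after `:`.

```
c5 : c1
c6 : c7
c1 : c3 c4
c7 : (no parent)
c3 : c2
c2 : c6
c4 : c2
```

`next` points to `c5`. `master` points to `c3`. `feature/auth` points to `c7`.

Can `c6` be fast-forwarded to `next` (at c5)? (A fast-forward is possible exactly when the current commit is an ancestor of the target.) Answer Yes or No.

A fast-forward from c6 to c5 is possible iff c6 is an ancestor of c5.
Ancestors of c5: {c1, c2, c3, c4, c5, c6, c7}.
c6 is among them, so fast-forward is possible.

Yes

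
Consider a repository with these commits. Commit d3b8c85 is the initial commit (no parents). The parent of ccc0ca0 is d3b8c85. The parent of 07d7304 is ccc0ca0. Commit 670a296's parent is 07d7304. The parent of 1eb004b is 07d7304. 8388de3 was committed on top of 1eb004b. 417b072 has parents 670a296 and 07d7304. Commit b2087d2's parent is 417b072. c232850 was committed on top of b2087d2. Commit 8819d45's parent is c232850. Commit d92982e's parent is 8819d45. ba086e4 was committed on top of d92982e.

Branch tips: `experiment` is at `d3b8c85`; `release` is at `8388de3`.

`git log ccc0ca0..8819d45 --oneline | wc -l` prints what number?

6

Reachable from 8819d45: {07d7304, 417b072, 670a296, 8819d45, b2087d2, c232850, ccc0ca0, d3b8c85}.
Reachable from ccc0ca0: {ccc0ca0, d3b8c85}.
In 8819d45's history but not ccc0ca0's: {07d7304, 417b072, 670a296, 8819d45, b2087d2, c232850} — 6 commits.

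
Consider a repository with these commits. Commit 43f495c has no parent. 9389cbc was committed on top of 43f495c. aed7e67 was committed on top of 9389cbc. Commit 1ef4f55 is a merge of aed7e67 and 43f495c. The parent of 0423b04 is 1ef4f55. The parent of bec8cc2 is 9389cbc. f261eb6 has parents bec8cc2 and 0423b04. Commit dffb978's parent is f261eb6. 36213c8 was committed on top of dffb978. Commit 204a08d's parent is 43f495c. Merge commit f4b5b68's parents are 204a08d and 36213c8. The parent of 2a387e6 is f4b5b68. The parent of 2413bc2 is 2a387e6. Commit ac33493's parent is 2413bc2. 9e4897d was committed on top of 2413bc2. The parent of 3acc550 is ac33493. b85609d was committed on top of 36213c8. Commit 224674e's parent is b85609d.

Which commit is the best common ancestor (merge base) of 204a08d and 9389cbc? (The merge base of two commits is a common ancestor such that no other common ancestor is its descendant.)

Ancestors of 204a08d: {204a08d, 43f495c}.
Ancestors of 9389cbc: {43f495c, 9389cbc}.
Common ancestors: {43f495c}.
The only common ancestor is 43f495c, so it is the merge base.

43f495c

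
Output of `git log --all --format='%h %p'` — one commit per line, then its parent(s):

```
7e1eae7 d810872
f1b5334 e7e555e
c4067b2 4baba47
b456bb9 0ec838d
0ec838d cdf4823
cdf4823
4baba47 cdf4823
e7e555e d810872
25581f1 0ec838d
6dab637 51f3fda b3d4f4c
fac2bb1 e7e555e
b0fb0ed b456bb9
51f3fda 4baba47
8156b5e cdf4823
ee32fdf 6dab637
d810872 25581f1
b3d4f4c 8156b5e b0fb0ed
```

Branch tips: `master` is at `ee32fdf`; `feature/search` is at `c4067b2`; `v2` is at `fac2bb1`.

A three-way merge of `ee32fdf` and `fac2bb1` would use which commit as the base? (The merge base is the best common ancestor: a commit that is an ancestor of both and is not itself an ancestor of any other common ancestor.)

Ancestors of ee32fdf: {0ec838d, 4baba47, 51f3fda, 6dab637, 8156b5e, b0fb0ed, b3d4f4c, b456bb9, cdf4823, ee32fdf}.
Ancestors of fac2bb1: {0ec838d, 25581f1, cdf4823, d810872, e7e555e, fac2bb1}.
Common ancestors: {0ec838d, cdf4823}.
Among these, 0ec838d is not an ancestor of any other common ancestor — it is the merge base.

0ec838d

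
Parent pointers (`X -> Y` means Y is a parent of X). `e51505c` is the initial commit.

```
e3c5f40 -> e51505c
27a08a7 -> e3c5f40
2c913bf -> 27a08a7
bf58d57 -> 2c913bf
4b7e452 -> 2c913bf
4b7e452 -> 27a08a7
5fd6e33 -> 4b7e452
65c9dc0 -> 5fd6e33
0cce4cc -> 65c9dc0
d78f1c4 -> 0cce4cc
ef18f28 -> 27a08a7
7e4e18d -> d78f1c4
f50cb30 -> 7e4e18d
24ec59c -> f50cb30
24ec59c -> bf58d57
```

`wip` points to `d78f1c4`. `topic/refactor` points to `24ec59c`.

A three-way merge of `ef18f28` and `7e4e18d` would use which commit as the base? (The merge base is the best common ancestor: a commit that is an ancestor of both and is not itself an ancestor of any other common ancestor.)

Ancestors of ef18f28: {27a08a7, e3c5f40, e51505c, ef18f28}.
Ancestors of 7e4e18d: {0cce4cc, 27a08a7, 2c913bf, 4b7e452, 5fd6e33, 65c9dc0, 7e4e18d, d78f1c4, e3c5f40, e51505c}.
Common ancestors: {27a08a7, e3c5f40, e51505c}.
Among these, 27a08a7 is not an ancestor of any other common ancestor — it is the merge base.

27a08a7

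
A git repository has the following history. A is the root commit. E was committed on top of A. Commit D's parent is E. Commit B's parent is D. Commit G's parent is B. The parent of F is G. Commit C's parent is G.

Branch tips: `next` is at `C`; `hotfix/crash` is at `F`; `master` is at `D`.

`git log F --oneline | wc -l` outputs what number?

6

Walking parent pointers from F: reachable set = {A, B, D, E, F, G}.
That is 6 commits.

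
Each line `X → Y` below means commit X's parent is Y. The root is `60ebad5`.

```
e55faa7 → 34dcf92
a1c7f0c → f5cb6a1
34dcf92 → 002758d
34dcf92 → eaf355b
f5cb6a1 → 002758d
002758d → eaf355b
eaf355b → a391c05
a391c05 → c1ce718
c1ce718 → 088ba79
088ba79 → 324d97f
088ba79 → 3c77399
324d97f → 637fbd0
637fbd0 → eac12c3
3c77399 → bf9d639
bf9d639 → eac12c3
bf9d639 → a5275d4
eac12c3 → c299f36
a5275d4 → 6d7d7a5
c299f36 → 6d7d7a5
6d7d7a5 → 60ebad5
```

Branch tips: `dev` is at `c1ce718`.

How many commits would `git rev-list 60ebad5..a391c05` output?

Reachable from a391c05: {088ba79, 324d97f, 3c77399, 60ebad5, 637fbd0, 6d7d7a5, a391c05, a5275d4, bf9d639, c1ce718, c299f36, eac12c3}.
Reachable from 60ebad5: {60ebad5}.
In a391c05's history but not 60ebad5's: {088ba79, 324d97f, 3c77399, 637fbd0, 6d7d7a5, a391c05, a5275d4, bf9d639, c1ce718, c299f36, eac12c3} — 11 commits.

11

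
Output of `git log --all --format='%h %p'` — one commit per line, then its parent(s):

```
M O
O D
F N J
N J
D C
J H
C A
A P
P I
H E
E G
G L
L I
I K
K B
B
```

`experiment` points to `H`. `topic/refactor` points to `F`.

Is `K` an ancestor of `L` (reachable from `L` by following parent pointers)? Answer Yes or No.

Ancestors of L (commits reachable by following parents): {B, I, K, L}.
K is in that set, so it is an ancestor of L.

Yes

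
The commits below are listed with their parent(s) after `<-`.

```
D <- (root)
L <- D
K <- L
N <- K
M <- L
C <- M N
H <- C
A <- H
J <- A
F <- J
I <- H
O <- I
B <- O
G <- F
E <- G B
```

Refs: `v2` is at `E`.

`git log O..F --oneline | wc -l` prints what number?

3

Reachable from F: {A, C, D, F, H, J, K, L, M, N}.
Reachable from O: {C, D, H, I, K, L, M, N, O}.
In F's history but not O's: {A, F, J} — 3 commits.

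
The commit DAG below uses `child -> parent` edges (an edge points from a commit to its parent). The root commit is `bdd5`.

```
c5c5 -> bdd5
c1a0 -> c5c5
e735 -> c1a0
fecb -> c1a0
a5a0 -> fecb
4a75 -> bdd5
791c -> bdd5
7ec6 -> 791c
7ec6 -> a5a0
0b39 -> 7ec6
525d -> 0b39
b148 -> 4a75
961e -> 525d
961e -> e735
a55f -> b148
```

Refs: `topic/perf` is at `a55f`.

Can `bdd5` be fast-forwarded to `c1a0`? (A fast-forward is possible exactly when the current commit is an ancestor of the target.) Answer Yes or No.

A fast-forward from bdd5 to c1a0 is possible iff bdd5 is an ancestor of c1a0.
Ancestors of c1a0: {bdd5, c1a0, c5c5}.
bdd5 is among them, so fast-forward is possible.

Yes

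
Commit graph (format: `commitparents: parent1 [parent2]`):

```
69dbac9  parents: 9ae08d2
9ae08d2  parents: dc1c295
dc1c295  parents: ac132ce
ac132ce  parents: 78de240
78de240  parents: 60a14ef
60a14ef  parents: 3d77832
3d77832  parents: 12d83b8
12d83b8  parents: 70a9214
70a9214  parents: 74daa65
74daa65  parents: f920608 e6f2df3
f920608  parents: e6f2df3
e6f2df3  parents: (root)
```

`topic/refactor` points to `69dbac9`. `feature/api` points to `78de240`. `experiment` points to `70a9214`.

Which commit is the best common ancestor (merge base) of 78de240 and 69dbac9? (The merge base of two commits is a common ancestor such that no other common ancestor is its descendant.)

78de240

Ancestors of 78de240: {12d83b8, 3d77832, 60a14ef, 70a9214, 74daa65, 78de240, e6f2df3, f920608}.
Ancestors of 69dbac9: {12d83b8, 3d77832, 60a14ef, 69dbac9, 70a9214, 74daa65, 78de240, 9ae08d2, ac132ce, dc1c295, e6f2df3, f920608}.
Common ancestors: {12d83b8, 3d77832, 60a14ef, 70a9214, 74daa65, 78de240, e6f2df3, f920608}.
Among these, 78de240 is not an ancestor of any other common ancestor — it is the merge base.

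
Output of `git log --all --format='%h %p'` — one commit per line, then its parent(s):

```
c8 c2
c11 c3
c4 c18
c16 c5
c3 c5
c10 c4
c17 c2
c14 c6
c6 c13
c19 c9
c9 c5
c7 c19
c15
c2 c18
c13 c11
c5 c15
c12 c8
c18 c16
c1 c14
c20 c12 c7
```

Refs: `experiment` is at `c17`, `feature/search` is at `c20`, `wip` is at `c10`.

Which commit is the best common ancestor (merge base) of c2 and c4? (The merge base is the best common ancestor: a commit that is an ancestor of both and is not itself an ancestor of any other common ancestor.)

Ancestors of c2: {c15, c16, c18, c2, c5}.
Ancestors of c4: {c15, c16, c18, c4, c5}.
Common ancestors: {c15, c16, c18, c5}.
Among these, c18 is not an ancestor of any other common ancestor — it is the merge base.

c18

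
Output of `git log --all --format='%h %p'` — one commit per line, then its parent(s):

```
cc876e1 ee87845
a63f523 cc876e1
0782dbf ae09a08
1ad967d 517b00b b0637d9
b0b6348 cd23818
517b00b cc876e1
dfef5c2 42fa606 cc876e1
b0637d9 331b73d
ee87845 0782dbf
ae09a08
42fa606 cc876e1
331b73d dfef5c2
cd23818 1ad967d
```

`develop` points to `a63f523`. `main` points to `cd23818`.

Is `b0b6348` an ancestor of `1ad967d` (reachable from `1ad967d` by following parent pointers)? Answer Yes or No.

No

Ancestors of 1ad967d: {0782dbf, 1ad967d, 331b73d, 42fa606, 517b00b, ae09a08, b0637d9, cc876e1, dfef5c2, ee87845}.
b0b6348 is not in that set, so it is not an ancestor of 1ad967d.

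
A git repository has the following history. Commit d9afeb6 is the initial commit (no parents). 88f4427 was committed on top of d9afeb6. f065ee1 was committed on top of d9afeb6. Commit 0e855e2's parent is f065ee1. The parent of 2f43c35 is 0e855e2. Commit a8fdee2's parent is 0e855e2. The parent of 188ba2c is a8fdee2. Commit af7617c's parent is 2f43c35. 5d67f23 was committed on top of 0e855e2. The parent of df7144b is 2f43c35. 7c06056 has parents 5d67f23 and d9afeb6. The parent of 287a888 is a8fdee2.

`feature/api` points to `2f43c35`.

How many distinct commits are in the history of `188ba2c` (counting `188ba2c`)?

Walking parent pointers from 188ba2c: reachable set = {0e855e2, 188ba2c, a8fdee2, d9afeb6, f065ee1}.
That is 5 commits.

5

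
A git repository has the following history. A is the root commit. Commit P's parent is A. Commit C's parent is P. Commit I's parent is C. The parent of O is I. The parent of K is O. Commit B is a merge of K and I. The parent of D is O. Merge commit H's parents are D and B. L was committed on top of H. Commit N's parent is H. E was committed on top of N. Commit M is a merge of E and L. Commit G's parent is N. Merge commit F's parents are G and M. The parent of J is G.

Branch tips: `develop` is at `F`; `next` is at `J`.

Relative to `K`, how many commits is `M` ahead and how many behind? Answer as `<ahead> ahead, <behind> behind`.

7 ahead, 0 behind

Reachable from M: {A, B, C, D, E, H, I, K, L, M, N, O, P}.
Reachable from K: {A, C, I, K, O, P}.
Only in M's history (ahead): {B, D, E, H, L, M, N} — 7.
Only in K's history (behind): {} — 0.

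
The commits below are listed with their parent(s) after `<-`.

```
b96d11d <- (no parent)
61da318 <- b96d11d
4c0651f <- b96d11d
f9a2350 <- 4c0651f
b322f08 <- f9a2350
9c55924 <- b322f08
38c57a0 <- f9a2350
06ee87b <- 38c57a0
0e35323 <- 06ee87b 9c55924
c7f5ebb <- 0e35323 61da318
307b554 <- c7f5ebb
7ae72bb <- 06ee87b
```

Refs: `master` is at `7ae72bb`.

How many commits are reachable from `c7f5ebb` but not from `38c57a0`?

Reachable from c7f5ebb: {06ee87b, 0e35323, 38c57a0, 4c0651f, 61da318, 9c55924, b322f08, b96d11d, c7f5ebb, f9a2350}.
Reachable from 38c57a0: {38c57a0, 4c0651f, b96d11d, f9a2350}.
In c7f5ebb's history but not 38c57a0's: {06ee87b, 0e35323, 61da318, 9c55924, b322f08, c7f5ebb} — 6 commits.

6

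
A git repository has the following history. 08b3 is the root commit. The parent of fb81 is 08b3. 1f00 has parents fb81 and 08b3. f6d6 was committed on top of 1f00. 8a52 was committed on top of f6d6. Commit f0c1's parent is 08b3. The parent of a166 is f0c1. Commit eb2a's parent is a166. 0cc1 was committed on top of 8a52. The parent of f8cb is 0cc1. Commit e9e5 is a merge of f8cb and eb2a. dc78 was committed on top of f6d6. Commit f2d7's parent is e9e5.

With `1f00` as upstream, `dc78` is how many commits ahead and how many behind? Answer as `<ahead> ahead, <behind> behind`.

Reachable from dc78: {08b3, 1f00, dc78, f6d6, fb81}.
Reachable from 1f00: {08b3, 1f00, fb81}.
Only in dc78's history (ahead): {dc78, f6d6} — 2.
Only in 1f00's history (behind): {} — 0.

2 ahead, 0 behind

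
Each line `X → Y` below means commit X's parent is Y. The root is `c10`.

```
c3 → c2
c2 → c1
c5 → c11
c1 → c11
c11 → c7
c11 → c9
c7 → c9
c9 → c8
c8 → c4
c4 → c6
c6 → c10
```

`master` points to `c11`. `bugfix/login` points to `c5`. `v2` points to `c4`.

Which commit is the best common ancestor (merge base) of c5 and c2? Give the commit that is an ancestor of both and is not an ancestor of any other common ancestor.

c11

Ancestors of c5: {c10, c11, c4, c5, c6, c7, c8, c9}.
Ancestors of c2: {c1, c10, c11, c2, c4, c6, c7, c8, c9}.
Common ancestors: {c10, c11, c4, c6, c7, c8, c9}.
Among these, c11 is not an ancestor of any other common ancestor — it is the merge base.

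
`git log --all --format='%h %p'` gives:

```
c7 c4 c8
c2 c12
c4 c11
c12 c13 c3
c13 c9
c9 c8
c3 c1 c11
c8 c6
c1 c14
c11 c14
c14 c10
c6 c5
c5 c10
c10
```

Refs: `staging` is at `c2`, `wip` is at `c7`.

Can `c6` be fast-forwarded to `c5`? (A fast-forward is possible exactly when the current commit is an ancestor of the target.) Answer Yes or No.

A fast-forward from c6 to c5 is possible iff c6 is an ancestor of c5.
Ancestors of c5: {c10, c5}.
c6 is not among them, so fast-forward is not possible.

No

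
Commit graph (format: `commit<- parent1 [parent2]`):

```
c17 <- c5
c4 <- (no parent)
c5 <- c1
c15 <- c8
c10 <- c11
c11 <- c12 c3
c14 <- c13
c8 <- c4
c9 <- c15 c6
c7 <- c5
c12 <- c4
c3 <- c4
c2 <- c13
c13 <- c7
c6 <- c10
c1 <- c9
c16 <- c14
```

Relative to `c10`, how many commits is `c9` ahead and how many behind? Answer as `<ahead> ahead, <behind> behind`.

Reachable from c9: {c10, c11, c12, c15, c3, c4, c6, c8, c9}.
Reachable from c10: {c10, c11, c12, c3, c4}.
Only in c9's history (ahead): {c15, c6, c8, c9} — 4.
Only in c10's history (behind): {} — 0.

4 ahead, 0 behind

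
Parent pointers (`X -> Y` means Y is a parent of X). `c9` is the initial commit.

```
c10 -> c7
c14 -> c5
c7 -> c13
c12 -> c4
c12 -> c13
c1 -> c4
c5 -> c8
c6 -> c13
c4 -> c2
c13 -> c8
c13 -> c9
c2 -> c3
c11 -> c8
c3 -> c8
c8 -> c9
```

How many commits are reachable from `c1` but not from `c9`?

5

Reachable from c1: {c1, c2, c3, c4, c8, c9}.
Reachable from c9: {c9}.
In c1's history but not c9's: {c1, c2, c3, c4, c8} — 5 commits.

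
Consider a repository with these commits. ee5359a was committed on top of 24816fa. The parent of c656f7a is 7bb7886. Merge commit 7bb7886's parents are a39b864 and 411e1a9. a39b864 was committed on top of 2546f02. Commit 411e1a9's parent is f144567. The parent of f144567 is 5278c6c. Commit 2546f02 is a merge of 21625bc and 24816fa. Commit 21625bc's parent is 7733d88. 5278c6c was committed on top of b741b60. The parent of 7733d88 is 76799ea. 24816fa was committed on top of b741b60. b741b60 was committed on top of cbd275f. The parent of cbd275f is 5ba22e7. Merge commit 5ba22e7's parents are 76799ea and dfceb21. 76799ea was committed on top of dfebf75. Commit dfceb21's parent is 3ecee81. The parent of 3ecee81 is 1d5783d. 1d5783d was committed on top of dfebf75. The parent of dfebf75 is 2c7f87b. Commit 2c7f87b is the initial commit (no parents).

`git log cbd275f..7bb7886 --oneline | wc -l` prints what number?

Reachable from 7bb7886: {1d5783d, 21625bc, 24816fa, 2546f02, 2c7f87b, 3ecee81, 411e1a9, 5278c6c, 5ba22e7, 76799ea, 7733d88, 7bb7886, a39b864, b741b60, cbd275f, dfceb21, dfebf75, f144567}.
Reachable from cbd275f: {1d5783d, 2c7f87b, 3ecee81, 5ba22e7, 76799ea, cbd275f, dfceb21, dfebf75}.
In 7bb7886's history but not cbd275f's: {21625bc, 24816fa, 2546f02, 411e1a9, 5278c6c, 7733d88, 7bb7886, a39b864, b741b60, f144567} — 10 commits.

10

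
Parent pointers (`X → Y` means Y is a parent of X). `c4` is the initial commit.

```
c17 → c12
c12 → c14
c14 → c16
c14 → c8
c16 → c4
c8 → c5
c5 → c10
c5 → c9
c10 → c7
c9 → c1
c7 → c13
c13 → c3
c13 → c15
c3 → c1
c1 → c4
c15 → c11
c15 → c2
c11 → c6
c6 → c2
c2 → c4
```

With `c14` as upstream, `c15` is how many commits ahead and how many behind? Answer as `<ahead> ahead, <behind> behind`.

Reachable from c15: {c11, c15, c2, c4, c6}.
Reachable from c14: {c1, c10, c11, c13, c14, c15, c16, c2, c3, c4, c5, c6, c7, c8, c9}.
Only in c15's history (ahead): {} — 0.
Only in c14's history (behind): {c1, c10, c13, c14, c16, c3, c5, c7, c8, c9} — 10.

0 ahead, 10 behind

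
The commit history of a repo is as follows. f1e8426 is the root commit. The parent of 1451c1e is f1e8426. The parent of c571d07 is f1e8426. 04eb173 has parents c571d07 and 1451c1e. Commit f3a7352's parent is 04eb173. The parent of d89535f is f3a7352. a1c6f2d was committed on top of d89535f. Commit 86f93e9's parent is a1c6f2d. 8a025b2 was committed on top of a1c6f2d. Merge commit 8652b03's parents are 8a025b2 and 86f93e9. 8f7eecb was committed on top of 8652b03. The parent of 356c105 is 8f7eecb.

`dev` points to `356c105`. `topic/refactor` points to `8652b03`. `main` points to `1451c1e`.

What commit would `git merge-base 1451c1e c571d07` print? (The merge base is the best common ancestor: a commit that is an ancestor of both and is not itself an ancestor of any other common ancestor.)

f1e8426

Ancestors of 1451c1e: {1451c1e, f1e8426}.
Ancestors of c571d07: {c571d07, f1e8426}.
Common ancestors: {f1e8426}.
The only common ancestor is f1e8426, so it is the merge base.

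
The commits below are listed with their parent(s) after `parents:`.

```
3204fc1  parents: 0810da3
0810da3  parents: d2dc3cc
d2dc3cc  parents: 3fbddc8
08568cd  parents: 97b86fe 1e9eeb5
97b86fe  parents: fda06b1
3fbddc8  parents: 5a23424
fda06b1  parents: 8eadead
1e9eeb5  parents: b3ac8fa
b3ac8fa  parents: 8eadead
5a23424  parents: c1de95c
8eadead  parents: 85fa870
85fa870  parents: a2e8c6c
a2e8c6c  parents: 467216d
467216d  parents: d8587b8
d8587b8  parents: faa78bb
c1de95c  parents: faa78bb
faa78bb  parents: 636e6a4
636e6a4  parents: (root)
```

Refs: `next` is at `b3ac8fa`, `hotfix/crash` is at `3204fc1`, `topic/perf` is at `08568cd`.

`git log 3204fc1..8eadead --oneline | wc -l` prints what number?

5

Reachable from 8eadead: {467216d, 636e6a4, 85fa870, 8eadead, a2e8c6c, d8587b8, faa78bb}.
Reachable from 3204fc1: {0810da3, 3204fc1, 3fbddc8, 5a23424, 636e6a4, c1de95c, d2dc3cc, faa78bb}.
In 8eadead's history but not 3204fc1's: {467216d, 85fa870, 8eadead, a2e8c6c, d8587b8} — 5 commits.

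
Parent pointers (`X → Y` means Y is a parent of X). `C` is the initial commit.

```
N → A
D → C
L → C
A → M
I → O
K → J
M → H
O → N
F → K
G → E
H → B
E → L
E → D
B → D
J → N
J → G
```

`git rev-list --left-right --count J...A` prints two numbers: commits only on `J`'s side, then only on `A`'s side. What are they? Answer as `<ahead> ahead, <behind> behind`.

Reachable from J: {A, B, C, D, E, G, H, J, L, M, N}.
Reachable from A: {A, B, C, D, H, M}.
Only in J's history (ahead): {E, G, J, L, N} — 5.
Only in A's history (behind): {} — 0.

5 ahead, 0 behind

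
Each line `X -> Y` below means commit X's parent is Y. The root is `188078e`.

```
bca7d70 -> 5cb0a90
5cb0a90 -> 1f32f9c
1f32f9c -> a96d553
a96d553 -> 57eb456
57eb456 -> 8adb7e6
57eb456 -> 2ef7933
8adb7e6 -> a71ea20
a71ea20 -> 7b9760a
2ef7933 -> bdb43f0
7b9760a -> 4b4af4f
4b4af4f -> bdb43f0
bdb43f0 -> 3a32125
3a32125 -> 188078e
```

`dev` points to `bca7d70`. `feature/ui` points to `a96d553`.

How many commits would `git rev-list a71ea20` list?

6

Walking parent pointers from a71ea20: reachable set = {188078e, 3a32125, 4b4af4f, 7b9760a, a71ea20, bdb43f0}.
That is 6 commits.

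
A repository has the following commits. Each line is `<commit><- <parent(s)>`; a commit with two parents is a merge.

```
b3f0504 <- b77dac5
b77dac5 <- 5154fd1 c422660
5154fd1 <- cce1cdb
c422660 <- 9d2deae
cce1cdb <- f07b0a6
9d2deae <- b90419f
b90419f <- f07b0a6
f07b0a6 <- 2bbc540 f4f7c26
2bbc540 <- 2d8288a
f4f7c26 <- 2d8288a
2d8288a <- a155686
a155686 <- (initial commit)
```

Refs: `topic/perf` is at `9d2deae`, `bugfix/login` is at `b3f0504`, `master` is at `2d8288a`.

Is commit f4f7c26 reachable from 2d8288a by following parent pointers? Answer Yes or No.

No

Ancestors of 2d8288a: {2d8288a, a155686}.
f4f7c26 is not in that set, so it is not an ancestor of 2d8288a.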